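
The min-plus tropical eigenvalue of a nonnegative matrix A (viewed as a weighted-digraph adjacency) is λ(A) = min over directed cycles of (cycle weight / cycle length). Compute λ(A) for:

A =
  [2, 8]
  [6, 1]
λ(A) = 1

Enumerate directed cycles and compute their means (weight / length). Sample:
  cycle 0 → 0: weight = 2, length = 1, mean = 2/1 ≈ 2.000
  cycle 1 → 1: weight = 1, length = 1, mean = 1/1 ≈ 1.000
  cycle 0 → 1 → 0: weight = 14, length = 2, mean = 14/2 ≈ 7.000
  cycle 1 → 0 → 1: weight = 14, length = 2, mean = 14/2 ≈ 7.000
Minimum mean = 1.000, attained e.g. along the cycle 1 → 1 with weight 1 and length 1. So λ(A) = 1/1 = 1.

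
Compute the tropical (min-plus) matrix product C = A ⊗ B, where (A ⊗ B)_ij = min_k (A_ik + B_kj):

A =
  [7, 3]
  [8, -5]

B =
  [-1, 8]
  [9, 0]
A ⊗ B =
  [6, 3]
  [4, -5]

Apply the min-plus product entry-by-entry:
  C[0][0] = min over k of (A[0][0] + B[0][0] = 7 + -1 = 6, A[0][1] + B[1][0] = 3 + 9 = 12) = 6 (attained at k = 0)
  C[0][1] = min over k of (A[0][0] + B[0][1] = 7 + 8 = 15, A[0][1] + B[1][1] = 3 + 0 = 3) = 3 (attained at k = 1)
  C[1][0] = min over k of (A[1][0] + B[0][0] = 8 + -1 = 7, A[1][1] + B[1][0] = -5 + 9 = 4) = 4 (attained at k = 1)
  C[1][1] = min over k of (A[1][0] + B[0][1] = 8 + 8 = 16, A[1][1] + B[1][1] = -5 + 0 = -5) = -5 (attained at k = 1)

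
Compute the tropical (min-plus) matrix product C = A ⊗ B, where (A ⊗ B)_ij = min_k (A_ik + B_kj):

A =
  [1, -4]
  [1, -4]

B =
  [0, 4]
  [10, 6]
A ⊗ B =
  [1, 2]
  [1, 2]

Apply the min-plus product entry-by-entry:
  C[0][0] = min over k of (A[0][0] + B[0][0] = 1 + 0 = 1, A[0][1] + B[1][0] = -4 + 10 = 6) = 1 (attained at k = 0)
  C[0][1] = min over k of (A[0][0] + B[0][1] = 1 + 4 = 5, A[0][1] + B[1][1] = -4 + 6 = 2) = 2 (attained at k = 1)
  C[1][0] = min over k of (A[1][0] + B[0][0] = 1 + 0 = 1, A[1][1] + B[1][0] = -4 + 10 = 6) = 1 (attained at k = 0)
  C[1][1] = min over k of (A[1][0] + B[0][1] = 1 + 4 = 5, A[1][1] + B[1][1] = -4 + 6 = 2) = 2 (attained at k = 1)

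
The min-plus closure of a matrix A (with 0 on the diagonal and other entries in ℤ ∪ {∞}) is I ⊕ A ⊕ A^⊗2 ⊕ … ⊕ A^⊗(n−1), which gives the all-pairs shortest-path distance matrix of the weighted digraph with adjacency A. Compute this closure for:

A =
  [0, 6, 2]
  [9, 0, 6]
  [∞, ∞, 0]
Closure =
  [0, 6, 2]
  [9, 0, 6]
  [∞, ∞, 0]

This is the Floyd-Warshall all-pairs shortest-path computation. For each intermediate vertex k = 0, 1, …, 2, update dist[i][j] ← min(dist[i][j], dist[i][k] + dist[k][j]). The final matrix gives, for each (i, j), the minimum total weight of any directed path from i to j (possibly empty when i = j).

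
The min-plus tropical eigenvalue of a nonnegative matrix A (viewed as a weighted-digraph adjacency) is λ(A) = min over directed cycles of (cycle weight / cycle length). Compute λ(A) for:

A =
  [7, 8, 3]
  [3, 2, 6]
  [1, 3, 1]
λ(A) = 1

Enumerate directed cycles and compute their means (weight / length). Sample:
  cycle 0 → 0: weight = 7, length = 1, mean = 7/1 ≈ 7.000
  cycle 1 → 1: weight = 2, length = 1, mean = 2/1 ≈ 2.000
  cycle 2 → 2: weight = 1, length = 1, mean = 1/1 ≈ 1.000
  cycle 0 → 1 → 0: weight = 11, length = 2, mean = 11/2 ≈ 5.500
  cycle 0 → 2 → 0: weight = 4, length = 2, mean = 4/2 ≈ 2.000
  cycle 1 → 0 → 1: weight = 11, length = 2, mean = 11/2 ≈ 5.500
Minimum mean = 1.000, attained e.g. along the cycle 2 → 2 with weight 1 and length 1. So λ(A) = 1/1 = 1.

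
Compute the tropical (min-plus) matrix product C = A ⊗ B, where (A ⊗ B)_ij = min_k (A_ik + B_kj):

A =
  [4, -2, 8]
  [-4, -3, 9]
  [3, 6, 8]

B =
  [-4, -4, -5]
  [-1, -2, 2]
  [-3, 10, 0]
A ⊗ B =
  [-3, -4, -1]
  [-8, -8, -9]
  [-1, -1, -2]

Apply the min-plus product entry-by-entry:
  C[0][0] = min over k of (A[0][0] + B[0][0] = 4 + -4 = 0, A[0][1] + B[1][0] = -2 + -1 = -3, A[0][2] + B[2][0] = 8 + -3 = 5) = -3 (attained at k = 1)
  C[0][1] = min over k of (A[0][0] + B[0][1] = 4 + -4 = 0, A[0][1] + B[1][1] = -2 + -2 = -4, A[0][2] + B[2][1] = 8 + 10 = 18) = -4 (attained at k = 1)
  C[0][2] = min over k of (A[0][0] + B[0][2] = 4 + -5 = -1, A[0][1] + B[1][2] = -2 + 2 = 0, A[0][2] + B[2][2] = 8 + 0 = 8) = -1 (attained at k = 0)
  C[1][0] = min over k of (A[1][0] + B[0][0] = -4 + -4 = -8, A[1][1] + B[1][0] = -3 + -1 = -4, A[1][2] + B[2][0] = 9 + -3 = 6) = -8 (attained at k = 0)
  C[1][1] = min over k of (A[1][0] + B[0][1] = -4 + -4 = -8, A[1][1] + B[1][1] = -3 + -2 = -5, A[1][2] + B[2][1] = 9 + 10 = 19) = -8 (attained at k = 0)
  C[1][2] = min over k of (A[1][0] + B[0][2] = -4 + -5 = -9, A[1][1] + B[1][2] = -3 + 2 = -1, A[1][2] + B[2][2] = 9 + 0 = 9) = -9 (attained at k = 0)
  C[2][0] = min over k of (A[2][0] + B[0][0] = 3 + -4 = -1, A[2][1] + B[1][0] = 6 + -1 = 5, A[2][2] + B[2][0] = 8 + -3 = 5) = -1 (attained at k = 0)
  C[2][1] = min over k of (A[2][0] + B[0][1] = 3 + -4 = -1, A[2][1] + B[1][1] = 6 + -2 = 4, A[2][2] + B[2][1] = 8 + 10 = 18) = -1 (attained at k = 0)
  C[2][2] = min over k of (A[2][0] + B[0][2] = 3 + -5 = -2, A[2][1] + B[1][2] = 6 + 2 = 8, A[2][2] + B[2][2] = 8 + 0 = 8) = -2 (attained at k = 0)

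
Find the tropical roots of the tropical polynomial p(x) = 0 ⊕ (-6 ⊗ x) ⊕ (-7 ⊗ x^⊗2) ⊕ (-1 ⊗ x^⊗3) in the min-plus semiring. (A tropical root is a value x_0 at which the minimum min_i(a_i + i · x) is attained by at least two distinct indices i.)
Roots: {-6, 1, 6}

Each tropical root is a break point of the lower envelope of the lines y = a_i + i · x (there are 4 lines, with slopes 0, 1, ..., 3). Only the lines that attain the minimum somewhere contribute to roots; other lines are dominated. Here the surviving (envelope) indices are i = 3, i = 2, i = 1, i = 0.
Intersections between consecutive envelope lines give the roots: for adjacent envelope indices i < j the intersection is x = (a_i − a_j) / (j − i). Reading off the sorted break points: {-6, 1, 6}.
Verification: at each break x_0, at least two indices attain the minimum of min_i(a_i + i · x_0).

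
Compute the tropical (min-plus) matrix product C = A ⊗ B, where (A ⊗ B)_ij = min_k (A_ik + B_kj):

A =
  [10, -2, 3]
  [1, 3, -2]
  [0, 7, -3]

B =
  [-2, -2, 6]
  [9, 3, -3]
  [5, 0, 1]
A ⊗ B =
  [7, 1, -5]
  [-1, -2, -1]
  [-2, -3, -2]

Apply the min-plus product entry-by-entry:
  C[0][0] = min over k of (A[0][0] + B[0][0] = 10 + -2 = 8, A[0][1] + B[1][0] = -2 + 9 = 7, A[0][2] + B[2][0] = 3 + 5 = 8) = 7 (attained at k = 1)
  C[0][1] = min over k of (A[0][0] + B[0][1] = 10 + -2 = 8, A[0][1] + B[1][1] = -2 + 3 = 1, A[0][2] + B[2][1] = 3 + 0 = 3) = 1 (attained at k = 1)
  C[0][2] = min over k of (A[0][0] + B[0][2] = 10 + 6 = 16, A[0][1] + B[1][2] = -2 + -3 = -5, A[0][2] + B[2][2] = 3 + 1 = 4) = -5 (attained at k = 1)
  C[1][0] = min over k of (A[1][0] + B[0][0] = 1 + -2 = -1, A[1][1] + B[1][0] = 3 + 9 = 12, A[1][2] + B[2][0] = -2 + 5 = 3) = -1 (attained at k = 0)
  C[1][1] = min over k of (A[1][0] + B[0][1] = 1 + -2 = -1, A[1][1] + B[1][1] = 3 + 3 = 6, A[1][2] + B[2][1] = -2 + 0 = -2) = -2 (attained at k = 2)
  C[1][2] = min over k of (A[1][0] + B[0][2] = 1 + 6 = 7, A[1][1] + B[1][2] = 3 + -3 = 0, A[1][2] + B[2][2] = -2 + 1 = -1) = -1 (attained at k = 2)
  C[2][0] = min over k of (A[2][0] + B[0][0] = 0 + -2 = -2, A[2][1] + B[1][0] = 7 + 9 = 16, A[2][2] + B[2][0] = -3 + 5 = 2) = -2 (attained at k = 0)
  C[2][1] = min over k of (A[2][0] + B[0][1] = 0 + -2 = -2, A[2][1] + B[1][1] = 7 + 3 = 10, A[2][2] + B[2][1] = -3 + 0 = -3) = -3 (attained at k = 2)
  C[2][2] = min over k of (A[2][0] + B[0][2] = 0 + 6 = 6, A[2][1] + B[1][2] = 7 + -3 = 4, A[2][2] + B[2][2] = -3 + 1 = -2) = -2 (attained at k = 2)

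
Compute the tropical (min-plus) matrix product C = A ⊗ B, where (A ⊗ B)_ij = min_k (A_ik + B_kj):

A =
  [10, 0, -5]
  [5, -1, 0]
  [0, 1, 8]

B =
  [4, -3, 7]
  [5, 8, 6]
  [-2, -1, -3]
A ⊗ B =
  [-7, -6, -8]
  [-2, -1, -3]
  [4, -3, 5]

Apply the min-plus product entry-by-entry:
  C[0][0] = min over k of (A[0][0] + B[0][0] = 10 + 4 = 14, A[0][1] + B[1][0] = 0 + 5 = 5, A[0][2] + B[2][0] = -5 + -2 = -7) = -7 (attained at k = 2)
  C[0][1] = min over k of (A[0][0] + B[0][1] = 10 + -3 = 7, A[0][1] + B[1][1] = 0 + 8 = 8, A[0][2] + B[2][1] = -5 + -1 = -6) = -6 (attained at k = 2)
  C[0][2] = min over k of (A[0][0] + B[0][2] = 10 + 7 = 17, A[0][1] + B[1][2] = 0 + 6 = 6, A[0][2] + B[2][2] = -5 + -3 = -8) = -8 (attained at k = 2)
  C[1][0] = min over k of (A[1][0] + B[0][0] = 5 + 4 = 9, A[1][1] + B[1][0] = -1 + 5 = 4, A[1][2] + B[2][0] = 0 + -2 = -2) = -2 (attained at k = 2)
  C[1][1] = min over k of (A[1][0] + B[0][1] = 5 + -3 = 2, A[1][1] + B[1][1] = -1 + 8 = 7, A[1][2] + B[2][1] = 0 + -1 = -1) = -1 (attained at k = 2)
  C[1][2] = min over k of (A[1][0] + B[0][2] = 5 + 7 = 12, A[1][1] + B[1][2] = -1 + 6 = 5, A[1][2] + B[2][2] = 0 + -3 = -3) = -3 (attained at k = 2)
  C[2][0] = min over k of (A[2][0] + B[0][0] = 0 + 4 = 4, A[2][1] + B[1][0] = 1 + 5 = 6, A[2][2] + B[2][0] = 8 + -2 = 6) = 4 (attained at k = 0)
  C[2][1] = min over k of (A[2][0] + B[0][1] = 0 + -3 = -3, A[2][1] + B[1][1] = 1 + 8 = 9, A[2][2] + B[2][1] = 8 + -1 = 7) = -3 (attained at k = 0)
  C[2][2] = min over k of (A[2][0] + B[0][2] = 0 + 7 = 7, A[2][1] + B[1][2] = 1 + 6 = 7, A[2][2] + B[2][2] = 8 + -3 = 5) = 5 (attained at k = 2)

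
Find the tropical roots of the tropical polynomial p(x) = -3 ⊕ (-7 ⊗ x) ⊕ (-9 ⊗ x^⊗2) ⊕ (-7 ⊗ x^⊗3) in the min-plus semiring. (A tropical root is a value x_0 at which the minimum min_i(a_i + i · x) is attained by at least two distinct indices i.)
Roots: {-2, 2, 4}

Each tropical root is a break point of the lower envelope of the lines y = a_i + i · x (there are 4 lines, with slopes 0, 1, ..., 3). Only the lines that attain the minimum somewhere contribute to roots; other lines are dominated. Here the surviving (envelope) indices are i = 3, i = 2, i = 1, i = 0.
Intersections between consecutive envelope lines give the roots: for adjacent envelope indices i < j the intersection is x = (a_i − a_j) / (j − i). Reading off the sorted break points: {-2, 2, 4}.
Verification: at each break x_0, at least two indices attain the minimum of min_i(a_i + i · x_0).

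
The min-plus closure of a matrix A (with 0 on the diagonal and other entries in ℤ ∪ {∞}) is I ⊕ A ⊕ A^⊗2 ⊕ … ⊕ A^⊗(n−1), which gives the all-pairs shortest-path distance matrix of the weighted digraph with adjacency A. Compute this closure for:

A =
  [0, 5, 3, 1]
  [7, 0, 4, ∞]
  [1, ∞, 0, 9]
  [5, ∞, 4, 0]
Closure =
  [0, 5, 3, 1]
  [5, 0, 4, 6]
  [1, 6, 0, 2]
  [5, 10, 4, 0]

This is the Floyd-Warshall all-pairs shortest-path computation. For each intermediate vertex k = 0, 1, …, 3, update dist[i][j] ← min(dist[i][j], dist[i][k] + dist[k][j]). The final matrix gives, for each (i, j), the minimum total weight of any directed path from i to j (possibly empty when i = j).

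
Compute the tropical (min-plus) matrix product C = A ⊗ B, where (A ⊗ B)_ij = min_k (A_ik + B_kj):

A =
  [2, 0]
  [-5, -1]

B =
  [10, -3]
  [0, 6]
A ⊗ B =
  [0, -1]
  [-1, -8]

Apply the min-plus product entry-by-entry:
  C[0][0] = min over k of (A[0][0] + B[0][0] = 2 + 10 = 12, A[0][1] + B[1][0] = 0 + 0 = 0) = 0 (attained at k = 1)
  C[0][1] = min over k of (A[0][0] + B[0][1] = 2 + -3 = -1, A[0][1] + B[1][1] = 0 + 6 = 6) = -1 (attained at k = 0)
  C[1][0] = min over k of (A[1][0] + B[0][0] = -5 + 10 = 5, A[1][1] + B[1][0] = -1 + 0 = -1) = -1 (attained at k = 1)
  C[1][1] = min over k of (A[1][0] + B[0][1] = -5 + -3 = -8, A[1][1] + B[1][1] = -1 + 6 = 5) = -8 (attained at k = 0)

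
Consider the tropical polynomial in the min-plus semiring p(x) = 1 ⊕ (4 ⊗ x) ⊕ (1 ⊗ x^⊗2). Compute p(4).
p(4) = 1

A tropical monomial a ⊗ x^⊗i evaluates to a + i · x. Evaluating each term at x = 4:
  Term 0 contributes 1 + 0 · 4 = 1
  Term 1 contributes 4 + 1 · 4 = 8
  Term 2 contributes 1 + 2 · 4 = 9
p(4) = ⊕ of these = min[1, 8, 9] = 1.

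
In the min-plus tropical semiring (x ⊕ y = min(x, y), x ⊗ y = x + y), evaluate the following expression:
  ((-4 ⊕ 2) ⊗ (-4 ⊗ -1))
((-4 ⊕ 2) ⊗ (-4 ⊗ -1)) = -9

Expand innermost to outermost. Recall ⊕ takes the minimum of its arguments and ⊗ takes their sum. Working out the expression ((-4 ⊕ 2) ⊗ (-4 ⊗ -1)) gives -9.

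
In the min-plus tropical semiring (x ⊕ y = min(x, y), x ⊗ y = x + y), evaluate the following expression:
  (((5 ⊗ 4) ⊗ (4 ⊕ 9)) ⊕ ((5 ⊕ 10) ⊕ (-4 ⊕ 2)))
(((5 ⊗ 4) ⊗ (4 ⊕ 9)) ⊕ ((5 ⊕ 10) ⊕ (-4 ⊕ 2))) = -4

Expand innermost to outermost. Recall ⊕ takes the minimum of its arguments and ⊗ takes their sum. Working out the expression (((5 ⊗ 4) ⊗ (4 ⊕ 9)) ⊕ ((5 ⊕ 10) ⊕ (-4 ⊕ 2))) gives -4.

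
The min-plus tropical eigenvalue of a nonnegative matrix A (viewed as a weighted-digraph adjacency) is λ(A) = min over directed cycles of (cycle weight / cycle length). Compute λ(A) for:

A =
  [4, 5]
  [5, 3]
λ(A) = 3

Enumerate directed cycles and compute their means (weight / length). Sample:
  cycle 0 → 0: weight = 4, length = 1, mean = 4/1 ≈ 4.000
  cycle 1 → 1: weight = 3, length = 1, mean = 3/1 ≈ 3.000
  cycle 0 → 1 → 0: weight = 10, length = 2, mean = 10/2 ≈ 5.000
  cycle 1 → 0 → 1: weight = 10, length = 2, mean = 10/2 ≈ 5.000
Minimum mean = 3.000, attained e.g. along the cycle 1 → 1 with weight 3 and length 1. So λ(A) = 3/1 = 3.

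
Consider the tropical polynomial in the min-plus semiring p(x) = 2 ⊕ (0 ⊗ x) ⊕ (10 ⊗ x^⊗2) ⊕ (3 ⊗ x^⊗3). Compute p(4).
p(4) = 2

A tropical monomial a ⊗ x^⊗i evaluates to a + i · x. Evaluating each term at x = 4:
  Term 0 contributes 2 + 0 · 4 = 2
  Term 1 contributes 0 + 1 · 4 = 4
  Term 2 contributes 10 + 2 · 4 = 18
  Term 3 contributes 3 + 3 · 4 = 15
p(4) = ⊕ of these = min[2, 4, 18, 15] = 2.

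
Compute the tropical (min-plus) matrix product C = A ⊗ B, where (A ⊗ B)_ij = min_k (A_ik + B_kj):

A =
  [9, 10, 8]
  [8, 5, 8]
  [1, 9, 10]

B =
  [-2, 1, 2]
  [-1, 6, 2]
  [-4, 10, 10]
A ⊗ B =
  [4, 10, 11]
  [4, 9, 7]
  [-1, 2, 3]

Apply the min-plus product entry-by-entry:
  C[0][0] = min over k of (A[0][0] + B[0][0] = 9 + -2 = 7, A[0][1] + B[1][0] = 10 + -1 = 9, A[0][2] + B[2][0] = 8 + -4 = 4) = 4 (attained at k = 2)
  C[0][1] = min over k of (A[0][0] + B[0][1] = 9 + 1 = 10, A[0][1] + B[1][1] = 10 + 6 = 16, A[0][2] + B[2][1] = 8 + 10 = 18) = 10 (attained at k = 0)
  C[0][2] = min over k of (A[0][0] + B[0][2] = 9 + 2 = 11, A[0][1] + B[1][2] = 10 + 2 = 12, A[0][2] + B[2][2] = 8 + 10 = 18) = 11 (attained at k = 0)
  C[1][0] = min over k of (A[1][0] + B[0][0] = 8 + -2 = 6, A[1][1] + B[1][0] = 5 + -1 = 4, A[1][2] + B[2][0] = 8 + -4 = 4) = 4 (attained at k = 1)
  C[1][1] = min over k of (A[1][0] + B[0][1] = 8 + 1 = 9, A[1][1] + B[1][1] = 5 + 6 = 11, A[1][2] + B[2][1] = 8 + 10 = 18) = 9 (attained at k = 0)
  C[1][2] = min over k of (A[1][0] + B[0][2] = 8 + 2 = 10, A[1][1] + B[1][2] = 5 + 2 = 7, A[1][2] + B[2][2] = 8 + 10 = 18) = 7 (attained at k = 1)
  C[2][0] = min over k of (A[2][0] + B[0][0] = 1 + -2 = -1, A[2][1] + B[1][0] = 9 + -1 = 8, A[2][2] + B[2][0] = 10 + -4 = 6) = -1 (attained at k = 0)
  C[2][1] = min over k of (A[2][0] + B[0][1] = 1 + 1 = 2, A[2][1] + B[1][1] = 9 + 6 = 15, A[2][2] + B[2][1] = 10 + 10 = 20) = 2 (attained at k = 0)
  C[2][2] = min over k of (A[2][0] + B[0][2] = 1 + 2 = 3, A[2][1] + B[1][2] = 9 + 2 = 11, A[2][2] + B[2][2] = 10 + 10 = 20) = 3 (attained at k = 0)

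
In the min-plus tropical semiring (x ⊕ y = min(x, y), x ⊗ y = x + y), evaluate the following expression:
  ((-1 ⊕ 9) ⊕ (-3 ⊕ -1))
((-1 ⊕ 9) ⊕ (-3 ⊕ -1)) = -3

Expand innermost to outermost. Recall ⊕ takes the minimum of its arguments and ⊗ takes their sum. Working out the expression ((-1 ⊕ 9) ⊕ (-3 ⊕ -1)) gives -3.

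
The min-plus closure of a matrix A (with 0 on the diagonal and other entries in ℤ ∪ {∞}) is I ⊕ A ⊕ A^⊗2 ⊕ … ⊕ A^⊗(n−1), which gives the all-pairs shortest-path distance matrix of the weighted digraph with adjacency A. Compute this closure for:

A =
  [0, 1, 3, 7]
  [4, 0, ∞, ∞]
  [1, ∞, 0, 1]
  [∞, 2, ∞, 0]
Closure =
  [0, 1, 3, 4]
  [4, 0, 7, 8]
  [1, 2, 0, 1]
  [6, 2, 9, 0]

This is the Floyd-Warshall all-pairs shortest-path computation. For each intermediate vertex k = 0, 1, …, 3, update dist[i][j] ← min(dist[i][j], dist[i][k] + dist[k][j]). The final matrix gives, for each (i, j), the minimum total weight of any directed path from i to j (possibly empty when i = j).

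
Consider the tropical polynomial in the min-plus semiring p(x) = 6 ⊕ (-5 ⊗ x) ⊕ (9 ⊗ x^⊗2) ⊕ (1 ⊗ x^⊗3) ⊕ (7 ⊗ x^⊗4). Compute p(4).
p(4) = -1

A tropical monomial a ⊗ x^⊗i evaluates to a + i · x. Evaluating each term at x = 4:
  Term 0 contributes 6 + 0 · 4 = 6
  Term 1 contributes -5 + 1 · 4 = -1
  Term 2 contributes 9 + 2 · 4 = 17
  Term 3 contributes 1 + 3 · 4 = 13
  Term 4 contributes 7 + 4 · 4 = 23
p(4) = ⊕ of these = min[6, -1, 17, 13, 23] = -1.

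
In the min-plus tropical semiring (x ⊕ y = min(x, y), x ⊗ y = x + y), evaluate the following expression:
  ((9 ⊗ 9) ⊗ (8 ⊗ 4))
((9 ⊗ 9) ⊗ (8 ⊗ 4)) = 30

Expand innermost to outermost. Recall ⊕ takes the minimum of its arguments and ⊗ takes their sum. Working out the expression ((9 ⊗ 9) ⊗ (8 ⊗ 4)) gives 30.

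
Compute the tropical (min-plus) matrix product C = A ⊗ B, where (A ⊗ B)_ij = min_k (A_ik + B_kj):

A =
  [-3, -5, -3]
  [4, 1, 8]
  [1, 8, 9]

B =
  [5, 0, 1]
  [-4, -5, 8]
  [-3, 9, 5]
A ⊗ B =
  [-9, -10, -2]
  [-3, -4, 5]
  [4, 1, 2]

Apply the min-plus product entry-by-entry:
  C[0][0] = min over k of (A[0][0] + B[0][0] = -3 + 5 = 2, A[0][1] + B[1][0] = -5 + -4 = -9, A[0][2] + B[2][0] = -3 + -3 = -6) = -9 (attained at k = 1)
  C[0][1] = min over k of (A[0][0] + B[0][1] = -3 + 0 = -3, A[0][1] + B[1][1] = -5 + -5 = -10, A[0][2] + B[2][1] = -3 + 9 = 6) = -10 (attained at k = 1)
  C[0][2] = min over k of (A[0][0] + B[0][2] = -3 + 1 = -2, A[0][1] + B[1][2] = -5 + 8 = 3, A[0][2] + B[2][2] = -3 + 5 = 2) = -2 (attained at k = 0)
  C[1][0] = min over k of (A[1][0] + B[0][0] = 4 + 5 = 9, A[1][1] + B[1][0] = 1 + -4 = -3, A[1][2] + B[2][0] = 8 + -3 = 5) = -3 (attained at k = 1)
  C[1][1] = min over k of (A[1][0] + B[0][1] = 4 + 0 = 4, A[1][1] + B[1][1] = 1 + -5 = -4, A[1][2] + B[2][1] = 8 + 9 = 17) = -4 (attained at k = 1)
  C[1][2] = min over k of (A[1][0] + B[0][2] = 4 + 1 = 5, A[1][1] + B[1][2] = 1 + 8 = 9, A[1][2] + B[2][2] = 8 + 5 = 13) = 5 (attained at k = 0)
  C[2][0] = min over k of (A[2][0] + B[0][0] = 1 + 5 = 6, A[2][1] + B[1][0] = 8 + -4 = 4, A[2][2] + B[2][0] = 9 + -3 = 6) = 4 (attained at k = 1)
  C[2][1] = min over k of (A[2][0] + B[0][1] = 1 + 0 = 1, A[2][1] + B[1][1] = 8 + -5 = 3, A[2][2] + B[2][1] = 9 + 9 = 18) = 1 (attained at k = 0)
  C[2][2] = min over k of (A[2][0] + B[0][2] = 1 + 1 = 2, A[2][1] + B[1][2] = 8 + 8 = 16, A[2][2] + B[2][2] = 9 + 5 = 14) = 2 (attained at k = 0)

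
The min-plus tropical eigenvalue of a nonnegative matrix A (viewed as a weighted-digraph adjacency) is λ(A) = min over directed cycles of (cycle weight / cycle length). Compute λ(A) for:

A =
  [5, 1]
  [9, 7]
λ(A) = 5

Enumerate directed cycles and compute their means (weight / length). Sample:
  cycle 0 → 0: weight = 5, length = 1, mean = 5/1 ≈ 5.000
  cycle 1 → 1: weight = 7, length = 1, mean = 7/1 ≈ 7.000
  cycle 0 → 1 → 0: weight = 10, length = 2, mean = 10/2 ≈ 5.000
  cycle 1 → 0 → 1: weight = 10, length = 2, mean = 10/2 ≈ 5.000
Minimum mean = 5.000, attained e.g. along the cycle 0 → 0 with weight 5 and length 1. So λ(A) = 5/1 = 5.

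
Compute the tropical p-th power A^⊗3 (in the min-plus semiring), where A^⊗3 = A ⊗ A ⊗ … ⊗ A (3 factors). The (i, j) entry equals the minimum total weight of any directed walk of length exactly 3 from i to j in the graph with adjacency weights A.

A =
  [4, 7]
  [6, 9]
A^⊗3 =
  [12, 15]
  [14, 17]

Each entry (A^⊗3)_ij equals the minimum over all length-3 walks i = v_0 → v_1 → … → v_3 = j of Σ_t A[v_t][v_{t+1}]. For example, for (i, j) = (0, 1) we minimise over 4 possible intermediate vertex sequences; the minimum is 15, attained along the walk 0 → 0 → 0 → 1.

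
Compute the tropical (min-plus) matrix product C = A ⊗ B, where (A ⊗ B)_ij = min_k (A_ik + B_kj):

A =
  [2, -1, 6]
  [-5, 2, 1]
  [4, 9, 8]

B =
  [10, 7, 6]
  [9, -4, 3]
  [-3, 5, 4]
A ⊗ B =
  [3, -5, 2]
  [-2, -2, 1]
  [5, 5, 10]

Apply the min-plus product entry-by-entry:
  C[0][0] = min over k of (A[0][0] + B[0][0] = 2 + 10 = 12, A[0][1] + B[1][0] = -1 + 9 = 8, A[0][2] + B[2][0] = 6 + -3 = 3) = 3 (attained at k = 2)
  C[0][1] = min over k of (A[0][0] + B[0][1] = 2 + 7 = 9, A[0][1] + B[1][1] = -1 + -4 = -5, A[0][2] + B[2][1] = 6 + 5 = 11) = -5 (attained at k = 1)
  C[0][2] = min over k of (A[0][0] + B[0][2] = 2 + 6 = 8, A[0][1] + B[1][2] = -1 + 3 = 2, A[0][2] + B[2][2] = 6 + 4 = 10) = 2 (attained at k = 1)
  C[1][0] = min over k of (A[1][0] + B[0][0] = -5 + 10 = 5, A[1][1] + B[1][0] = 2 + 9 = 11, A[1][2] + B[2][0] = 1 + -3 = -2) = -2 (attained at k = 2)
  C[1][1] = min over k of (A[1][0] + B[0][1] = -5 + 7 = 2, A[1][1] + B[1][1] = 2 + -4 = -2, A[1][2] + B[2][1] = 1 + 5 = 6) = -2 (attained at k = 1)
  C[1][2] = min over k of (A[1][0] + B[0][2] = -5 + 6 = 1, A[1][1] + B[1][2] = 2 + 3 = 5, A[1][2] + B[2][2] = 1 + 4 = 5) = 1 (attained at k = 0)
  C[2][0] = min over k of (A[2][0] + B[0][0] = 4 + 10 = 14, A[2][1] + B[1][0] = 9 + 9 = 18, A[2][2] + B[2][0] = 8 + -3 = 5) = 5 (attained at k = 2)
  C[2][1] = min over k of (A[2][0] + B[0][1] = 4 + 7 = 11, A[2][1] + B[1][1] = 9 + -4 = 5, A[2][2] + B[2][1] = 8 + 5 = 13) = 5 (attained at k = 1)
  C[2][2] = min over k of (A[2][0] + B[0][2] = 4 + 6 = 10, A[2][1] + B[1][2] = 9 + 3 = 12, A[2][2] + B[2][2] = 8 + 4 = 12) = 10 (attained at k = 0)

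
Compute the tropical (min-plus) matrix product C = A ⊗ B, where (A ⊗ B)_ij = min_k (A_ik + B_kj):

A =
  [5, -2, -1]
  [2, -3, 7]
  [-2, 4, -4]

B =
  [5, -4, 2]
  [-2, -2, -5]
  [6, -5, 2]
A ⊗ B =
  [-4, -6, -7]
  [-5, -5, -8]
  [2, -9, -2]

Apply the min-plus product entry-by-entry:
  C[0][0] = min over k of (A[0][0] + B[0][0] = 5 + 5 = 10, A[0][1] + B[1][0] = -2 + -2 = -4, A[0][2] + B[2][0] = -1 + 6 = 5) = -4 (attained at k = 1)
  C[0][1] = min over k of (A[0][0] + B[0][1] = 5 + -4 = 1, A[0][1] + B[1][1] = -2 + -2 = -4, A[0][2] + B[2][1] = -1 + -5 = -6) = -6 (attained at k = 2)
  C[0][2] = min over k of (A[0][0] + B[0][2] = 5 + 2 = 7, A[0][1] + B[1][2] = -2 + -5 = -7, A[0][2] + B[2][2] = -1 + 2 = 1) = -7 (attained at k = 1)
  C[1][0] = min over k of (A[1][0] + B[0][0] = 2 + 5 = 7, A[1][1] + B[1][0] = -3 + -2 = -5, A[1][2] + B[2][0] = 7 + 6 = 13) = -5 (attained at k = 1)
  C[1][1] = min over k of (A[1][0] + B[0][1] = 2 + -4 = -2, A[1][1] + B[1][1] = -3 + -2 = -5, A[1][2] + B[2][1] = 7 + -5 = 2) = -5 (attained at k = 1)
  C[1][2] = min over k of (A[1][0] + B[0][2] = 2 + 2 = 4, A[1][1] + B[1][2] = -3 + -5 = -8, A[1][2] + B[2][2] = 7 + 2 = 9) = -8 (attained at k = 1)
  C[2][0] = min over k of (A[2][0] + B[0][0] = -2 + 5 = 3, A[2][1] + B[1][0] = 4 + -2 = 2, A[2][2] + B[2][0] = -4 + 6 = 2) = 2 (attained at k = 1)
  C[2][1] = min over k of (A[2][0] + B[0][1] = -2 + -4 = -6, A[2][1] + B[1][1] = 4 + -2 = 2, A[2][2] + B[2][1] = -4 + -5 = -9) = -9 (attained at k = 2)
  C[2][2] = min over k of (A[2][0] + B[0][2] = -2 + 2 = 0, A[2][1] + B[1][2] = 4 + -5 = -1, A[2][2] + B[2][2] = -4 + 2 = -2) = -2 (attained at k = 2)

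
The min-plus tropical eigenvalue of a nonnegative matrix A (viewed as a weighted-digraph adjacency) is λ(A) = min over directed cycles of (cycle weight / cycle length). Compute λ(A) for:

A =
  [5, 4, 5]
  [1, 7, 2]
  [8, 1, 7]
λ(A) = 3/2

Enumerate directed cycles and compute their means (weight / length). Sample:
  cycle 0 → 0: weight = 5, length = 1, mean = 5/1 ≈ 5.000
  cycle 1 → 1: weight = 7, length = 1, mean = 7/1 ≈ 7.000
  cycle 2 → 2: weight = 7, length = 1, mean = 7/1 ≈ 7.000
  cycle 0 → 1 → 0: weight = 5, length = 2, mean = 5/2 ≈ 2.500
  cycle 0 → 2 → 0: weight = 13, length = 2, mean = 13/2 ≈ 6.500
  cycle 1 → 0 → 1: weight = 5, length = 2, mean = 5/2 ≈ 2.500
Minimum mean = 1.500, attained e.g. along the cycle 1 → 2 → 1 with weight 3 and length 2. So λ(A) = 3/2 = 3/2.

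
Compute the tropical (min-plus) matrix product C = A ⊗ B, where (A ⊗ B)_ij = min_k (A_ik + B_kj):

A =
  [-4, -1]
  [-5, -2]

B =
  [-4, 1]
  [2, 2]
A ⊗ B =
  [-8, -3]
  [-9, -4]

Apply the min-plus product entry-by-entry:
  C[0][0] = min over k of (A[0][0] + B[0][0] = -4 + -4 = -8, A[0][1] + B[1][0] = -1 + 2 = 1) = -8 (attained at k = 0)
  C[0][1] = min over k of (A[0][0] + B[0][1] = -4 + 1 = -3, A[0][1] + B[1][1] = -1 + 2 = 1) = -3 (attained at k = 0)
  C[1][0] = min over k of (A[1][0] + B[0][0] = -5 + -4 = -9, A[1][1] + B[1][0] = -2 + 2 = 0) = -9 (attained at k = 0)
  C[1][1] = min over k of (A[1][0] + B[0][1] = -5 + 1 = -4, A[1][1] + B[1][1] = -2 + 2 = 0) = -4 (attained at k = 0)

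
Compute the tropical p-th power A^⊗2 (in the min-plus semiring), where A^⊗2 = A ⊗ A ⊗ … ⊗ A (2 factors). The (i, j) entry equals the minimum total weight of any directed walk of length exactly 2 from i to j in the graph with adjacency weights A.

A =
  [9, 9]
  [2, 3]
A^⊗2 =
  [11, 12]
  [5, 6]

Each entry (A^⊗2)_ij equals the minimum over all length-2 walks i = v_0 → v_1 → … → v_2 = j of Σ_t A[v_t][v_{t+1}]. For example, for (i, j) = (0, 1) we minimise over 2 possible intermediate vertex sequences; the minimum is 12, attained along the walk 0 → 1 → 1.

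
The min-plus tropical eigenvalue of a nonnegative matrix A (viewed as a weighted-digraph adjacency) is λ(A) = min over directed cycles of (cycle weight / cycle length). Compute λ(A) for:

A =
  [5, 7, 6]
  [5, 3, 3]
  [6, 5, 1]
λ(A) = 1

Enumerate directed cycles and compute their means (weight / length). Sample:
  cycle 0 → 0: weight = 5, length = 1, mean = 5/1 ≈ 5.000
  cycle 1 → 1: weight = 3, length = 1, mean = 3/1 ≈ 3.000
  cycle 2 → 2: weight = 1, length = 1, mean = 1/1 ≈ 1.000
  cycle 0 → 1 → 0: weight = 12, length = 2, mean = 12/2 ≈ 6.000
  cycle 0 → 2 → 0: weight = 12, length = 2, mean = 12/2 ≈ 6.000
  cycle 1 → 0 → 1: weight = 12, length = 2, mean = 12/2 ≈ 6.000
Minimum mean = 1.000, attained e.g. along the cycle 2 → 2 with weight 1 and length 1. So λ(A) = 1/1 = 1.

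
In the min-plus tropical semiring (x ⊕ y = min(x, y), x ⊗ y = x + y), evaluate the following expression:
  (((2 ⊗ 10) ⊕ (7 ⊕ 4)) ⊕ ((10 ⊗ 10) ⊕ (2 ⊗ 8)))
(((2 ⊗ 10) ⊕ (7 ⊕ 4)) ⊕ ((10 ⊗ 10) ⊕ (2 ⊗ 8))) = 4

Expand innermost to outermost. Recall ⊕ takes the minimum of its arguments and ⊗ takes their sum. Working out the expression (((2 ⊗ 10) ⊕ (7 ⊕ 4)) ⊕ ((10 ⊗ 10) ⊕ (2 ⊗ 8))) gives 4.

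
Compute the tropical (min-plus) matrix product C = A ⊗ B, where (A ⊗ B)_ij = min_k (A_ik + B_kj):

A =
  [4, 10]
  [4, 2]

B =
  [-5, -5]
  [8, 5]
A ⊗ B =
  [-1, -1]
  [-1, -1]

Apply the min-plus product entry-by-entry:
  C[0][0] = min over k of (A[0][0] + B[0][0] = 4 + -5 = -1, A[0][1] + B[1][0] = 10 + 8 = 18) = -1 (attained at k = 0)
  C[0][1] = min over k of (A[0][0] + B[0][1] = 4 + -5 = -1, A[0][1] + B[1][1] = 10 + 5 = 15) = -1 (attained at k = 0)
  C[1][0] = min over k of (A[1][0] + B[0][0] = 4 + -5 = -1, A[1][1] + B[1][0] = 2 + 8 = 10) = -1 (attained at k = 0)
  C[1][1] = min over k of (A[1][0] + B[0][1] = 4 + -5 = -1, A[1][1] + B[1][1] = 2 + 5 = 7) = -1 (attained at k = 0)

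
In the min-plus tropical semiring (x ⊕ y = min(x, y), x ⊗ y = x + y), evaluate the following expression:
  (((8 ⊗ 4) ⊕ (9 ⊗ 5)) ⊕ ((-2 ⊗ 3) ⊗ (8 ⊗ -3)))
(((8 ⊗ 4) ⊕ (9 ⊗ 5)) ⊕ ((-2 ⊗ 3) ⊗ (8 ⊗ -3))) = 6

Expand innermost to outermost. Recall ⊕ takes the minimum of its arguments and ⊗ takes their sum. Working out the expression (((8 ⊗ 4) ⊕ (9 ⊗ 5)) ⊕ ((-2 ⊗ 3) ⊗ (8 ⊗ -3))) gives 6.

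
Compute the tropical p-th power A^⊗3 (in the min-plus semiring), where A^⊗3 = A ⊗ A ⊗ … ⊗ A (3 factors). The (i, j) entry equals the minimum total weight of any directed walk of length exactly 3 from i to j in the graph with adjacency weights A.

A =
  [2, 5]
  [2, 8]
A^⊗3 =
  [6, 9]
  [6, 9]

Each entry (A^⊗3)_ij equals the minimum over all length-3 walks i = v_0 → v_1 → … → v_3 = j of Σ_t A[v_t][v_{t+1}]. For example, for (i, j) = (0, 1) we minimise over 4 possible intermediate vertex sequences; the minimum is 9, attained along the walk 0 → 0 → 0 → 1.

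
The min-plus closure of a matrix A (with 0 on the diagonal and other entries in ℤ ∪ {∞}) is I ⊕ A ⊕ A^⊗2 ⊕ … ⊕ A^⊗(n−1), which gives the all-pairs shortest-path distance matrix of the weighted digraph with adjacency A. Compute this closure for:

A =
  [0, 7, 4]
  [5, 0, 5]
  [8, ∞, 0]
Closure =
  [0, 7, 4]
  [5, 0, 5]
  [8, 15, 0]

This is the Floyd-Warshall all-pairs shortest-path computation. For each intermediate vertex k = 0, 1, …, 2, update dist[i][j] ← min(dist[i][j], dist[i][k] + dist[k][j]). The final matrix gives, for each (i, j), the minimum total weight of any directed path from i to j (possibly empty when i = j).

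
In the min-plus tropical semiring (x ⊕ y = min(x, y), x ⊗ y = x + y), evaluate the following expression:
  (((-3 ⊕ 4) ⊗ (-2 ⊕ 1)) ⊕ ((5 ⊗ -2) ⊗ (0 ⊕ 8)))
(((-3 ⊕ 4) ⊗ (-2 ⊕ 1)) ⊕ ((5 ⊗ -2) ⊗ (0 ⊕ 8))) = -5

Expand innermost to outermost. Recall ⊕ takes the minimum of its arguments and ⊗ takes their sum. Working out the expression (((-3 ⊕ 4) ⊗ (-2 ⊕ 1)) ⊕ ((5 ⊗ -2) ⊗ (0 ⊕ 8))) gives -5.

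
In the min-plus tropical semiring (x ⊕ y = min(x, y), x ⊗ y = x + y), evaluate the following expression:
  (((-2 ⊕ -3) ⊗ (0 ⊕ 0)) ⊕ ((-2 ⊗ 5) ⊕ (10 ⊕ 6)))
(((-2 ⊕ -3) ⊗ (0 ⊕ 0)) ⊕ ((-2 ⊗ 5) ⊕ (10 ⊕ 6))) = -3

Expand innermost to outermost. Recall ⊕ takes the minimum of its arguments and ⊗ takes their sum. Working out the expression (((-2 ⊕ -3) ⊗ (0 ⊕ 0)) ⊕ ((-2 ⊗ 5) ⊕ (10 ⊕ 6))) gives -3.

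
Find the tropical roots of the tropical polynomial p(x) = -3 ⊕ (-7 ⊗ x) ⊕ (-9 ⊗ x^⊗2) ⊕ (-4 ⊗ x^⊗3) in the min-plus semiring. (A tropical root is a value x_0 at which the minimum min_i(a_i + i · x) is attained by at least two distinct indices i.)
Roots: {-5, 2, 4}

Each tropical root is a break point of the lower envelope of the lines y = a_i + i · x (there are 4 lines, with slopes 0, 1, ..., 3). Only the lines that attain the minimum somewhere contribute to roots; other lines are dominated. Here the surviving (envelope) indices are i = 3, i = 2, i = 1, i = 0.
Intersections between consecutive envelope lines give the roots: for adjacent envelope indices i < j the intersection is x = (a_i − a_j) / (j − i). Reading off the sorted break points: {-5, 2, 4}.
Verification: at each break x_0, at least two indices attain the minimum of min_i(a_i + i · x_0).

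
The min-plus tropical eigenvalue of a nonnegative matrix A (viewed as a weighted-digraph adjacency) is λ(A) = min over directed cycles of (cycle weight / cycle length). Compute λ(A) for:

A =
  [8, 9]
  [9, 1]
λ(A) = 1

Enumerate directed cycles and compute their means (weight / length). Sample:
  cycle 0 → 0: weight = 8, length = 1, mean = 8/1 ≈ 8.000
  cycle 1 → 1: weight = 1, length = 1, mean = 1/1 ≈ 1.000
  cycle 0 → 1 → 0: weight = 18, length = 2, mean = 18/2 ≈ 9.000
  cycle 1 → 0 → 1: weight = 18, length = 2, mean = 18/2 ≈ 9.000
Minimum mean = 1.000, attained e.g. along the cycle 1 → 1 with weight 1 and length 1. So λ(A) = 1/1 = 1.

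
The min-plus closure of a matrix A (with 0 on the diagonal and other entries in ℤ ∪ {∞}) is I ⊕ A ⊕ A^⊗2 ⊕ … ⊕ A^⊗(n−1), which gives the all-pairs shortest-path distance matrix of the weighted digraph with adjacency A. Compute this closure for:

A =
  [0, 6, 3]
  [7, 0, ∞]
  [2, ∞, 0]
Closure =
  [0, 6, 3]
  [7, 0, 10]
  [2, 8, 0]

This is the Floyd-Warshall all-pairs shortest-path computation. For each intermediate vertex k = 0, 1, …, 2, update dist[i][j] ← min(dist[i][j], dist[i][k] + dist[k][j]). The final matrix gives, for each (i, j), the minimum total weight of any directed path from i to j (possibly empty when i = j).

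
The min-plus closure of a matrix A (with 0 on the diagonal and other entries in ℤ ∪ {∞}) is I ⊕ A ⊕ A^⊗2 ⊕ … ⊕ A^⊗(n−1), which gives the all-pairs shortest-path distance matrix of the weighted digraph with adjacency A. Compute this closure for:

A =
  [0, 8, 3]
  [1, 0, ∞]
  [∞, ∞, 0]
Closure =
  [0, 8, 3]
  [1, 0, 4]
  [∞, ∞, 0]

This is the Floyd-Warshall all-pairs shortest-path computation. For each intermediate vertex k = 0, 1, …, 2, update dist[i][j] ← min(dist[i][j], dist[i][k] + dist[k][j]). The final matrix gives, for each (i, j), the minimum total weight of any directed path from i to j (possibly empty when i = j).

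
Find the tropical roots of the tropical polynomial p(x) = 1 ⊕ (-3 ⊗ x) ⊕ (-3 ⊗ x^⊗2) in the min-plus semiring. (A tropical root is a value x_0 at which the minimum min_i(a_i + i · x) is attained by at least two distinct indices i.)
Roots: {0, 4}

Each tropical root is a break point of the lower envelope of the lines y = a_i + i · x (there are 3 lines, with slopes 0, 1, ..., 2). Only the lines that attain the minimum somewhere contribute to roots; other lines are dominated. Here the surviving (envelope) indices are i = 2, i = 1, i = 0.
Intersections between consecutive envelope lines give the roots: for adjacent envelope indices i < j the intersection is x = (a_i − a_j) / (j − i). Reading off the sorted break points: {0, 4}.
Verification: at each break x_0, at least two indices attain the minimum of min_i(a_i + i · x_0).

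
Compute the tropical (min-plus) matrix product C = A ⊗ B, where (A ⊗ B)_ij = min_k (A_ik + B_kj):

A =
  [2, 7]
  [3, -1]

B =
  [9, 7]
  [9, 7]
A ⊗ B =
  [11, 9]
  [8, 6]

Apply the min-plus product entry-by-entry:
  C[0][0] = min over k of (A[0][0] + B[0][0] = 2 + 9 = 11, A[0][1] + B[1][0] = 7 + 9 = 16) = 11 (attained at k = 0)
  C[0][1] = min over k of (A[0][0] + B[0][1] = 2 + 7 = 9, A[0][1] + B[1][1] = 7 + 7 = 14) = 9 (attained at k = 0)
  C[1][0] = min over k of (A[1][0] + B[0][0] = 3 + 9 = 12, A[1][1] + B[1][0] = -1 + 9 = 8) = 8 (attained at k = 1)
  C[1][1] = min over k of (A[1][0] + B[0][1] = 3 + 7 = 10, A[1][1] + B[1][1] = -1 + 7 = 6) = 6 (attained at k = 1)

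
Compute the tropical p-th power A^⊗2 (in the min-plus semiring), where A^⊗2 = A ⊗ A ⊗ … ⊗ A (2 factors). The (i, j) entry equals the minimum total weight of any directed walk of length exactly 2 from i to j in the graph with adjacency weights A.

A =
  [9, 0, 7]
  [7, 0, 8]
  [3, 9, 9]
A^⊗2 =
  [7, 0, 8]
  [7, 0, 8]
  [12, 3, 10]

Each entry (A^⊗2)_ij equals the minimum over all length-2 walks i = v_0 → v_1 → … → v_2 = j of Σ_t A[v_t][v_{t+1}]. For example, for (i, j) = (0, 2) we minimise over 3 possible intermediate vertex sequences; the minimum is 8, attained along the walk 0 → 1 → 2.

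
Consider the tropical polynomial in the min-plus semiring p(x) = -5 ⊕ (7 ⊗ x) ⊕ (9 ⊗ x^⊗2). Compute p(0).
p(0) = -5

A tropical monomial a ⊗ x^⊗i evaluates to a + i · x. Evaluating each term at x = 0:
  Term 0 contributes -5 + 0 · 0 = -5
  Term 1 contributes 7 + 1 · 0 = 7
  Term 2 contributes 9 + 2 · 0 = 9
p(0) = ⊕ of these = min[-5, 7, 9] = -5.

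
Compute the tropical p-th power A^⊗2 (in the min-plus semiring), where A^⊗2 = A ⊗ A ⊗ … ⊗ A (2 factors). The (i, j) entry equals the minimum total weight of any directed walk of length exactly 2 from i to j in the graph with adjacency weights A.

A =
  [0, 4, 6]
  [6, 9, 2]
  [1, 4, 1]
A^⊗2 =
  [0, 4, 6]
  [3, 6, 3]
  [1, 5, 2]

Each entry (A^⊗2)_ij equals the minimum over all length-2 walks i = v_0 → v_1 → … → v_2 = j of Σ_t A[v_t][v_{t+1}]. For example, for (i, j) = (0, 2) we minimise over 3 possible intermediate vertex sequences; the minimum is 6, attained along the walk 0 → 0 → 2.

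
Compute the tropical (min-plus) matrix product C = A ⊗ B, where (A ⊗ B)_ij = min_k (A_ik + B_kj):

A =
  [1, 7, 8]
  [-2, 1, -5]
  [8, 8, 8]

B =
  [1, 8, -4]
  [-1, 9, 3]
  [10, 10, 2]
A ⊗ B =
  [2, 9, -3]
  [-1, 5, -6]
  [7, 16, 4]

Apply the min-plus product entry-by-entry:
  C[0][0] = min over k of (A[0][0] + B[0][0] = 1 + 1 = 2, A[0][1] + B[1][0] = 7 + -1 = 6, A[0][2] + B[2][0] = 8 + 10 = 18) = 2 (attained at k = 0)
  C[0][1] = min over k of (A[0][0] + B[0][1] = 1 + 8 = 9, A[0][1] + B[1][1] = 7 + 9 = 16, A[0][2] + B[2][1] = 8 + 10 = 18) = 9 (attained at k = 0)
  C[0][2] = min over k of (A[0][0] + B[0][2] = 1 + -4 = -3, A[0][1] + B[1][2] = 7 + 3 = 10, A[0][2] + B[2][2] = 8 + 2 = 10) = -3 (attained at k = 0)
  C[1][0] = min over k of (A[1][0] + B[0][0] = -2 + 1 = -1, A[1][1] + B[1][0] = 1 + -1 = 0, A[1][2] + B[2][0] = -5 + 10 = 5) = -1 (attained at k = 0)
  C[1][1] = min over k of (A[1][0] + B[0][1] = -2 + 8 = 6, A[1][1] + B[1][1] = 1 + 9 = 10, A[1][2] + B[2][1] = -5 + 10 = 5) = 5 (attained at k = 2)
  C[1][2] = min over k of (A[1][0] + B[0][2] = -2 + -4 = -6, A[1][1] + B[1][2] = 1 + 3 = 4, A[1][2] + B[2][2] = -5 + 2 = -3) = -6 (attained at k = 0)
  C[2][0] = min over k of (A[2][0] + B[0][0] = 8 + 1 = 9, A[2][1] + B[1][0] = 8 + -1 = 7, A[2][2] + B[2][0] = 8 + 10 = 18) = 7 (attained at k = 1)
  C[2][1] = min over k of (A[2][0] + B[0][1] = 8 + 8 = 16, A[2][1] + B[1][1] = 8 + 9 = 17, A[2][2] + B[2][1] = 8 + 10 = 18) = 16 (attained at k = 0)
  C[2][2] = min over k of (A[2][0] + B[0][2] = 8 + -4 = 4, A[2][1] + B[1][2] = 8 + 3 = 11, A[2][2] + B[2][2] = 8 + 2 = 10) = 4 (attained at k = 0)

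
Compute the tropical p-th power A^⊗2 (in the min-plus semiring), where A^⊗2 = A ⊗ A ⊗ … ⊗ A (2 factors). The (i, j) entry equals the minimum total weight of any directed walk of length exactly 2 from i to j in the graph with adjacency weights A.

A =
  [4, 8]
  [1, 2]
A^⊗2 =
  [8, 10]
  [3, 4]

Each entry (A^⊗2)_ij equals the minimum over all length-2 walks i = v_0 → v_1 → … → v_2 = j of Σ_t A[v_t][v_{t+1}]. For example, for (i, j) = (0, 1) we minimise over 2 possible intermediate vertex sequences; the minimum is 10, attained along the walk 0 → 1 → 1.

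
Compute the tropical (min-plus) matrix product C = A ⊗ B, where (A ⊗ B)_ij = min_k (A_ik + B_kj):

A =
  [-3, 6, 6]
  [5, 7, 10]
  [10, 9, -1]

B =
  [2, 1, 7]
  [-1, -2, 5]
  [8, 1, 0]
A ⊗ B =
  [-1, -2, 4]
  [6, 5, 10]
  [7, 0, -1]

Apply the min-plus product entry-by-entry:
  C[0][0] = min over k of (A[0][0] + B[0][0] = -3 + 2 = -1, A[0][1] + B[1][0] = 6 + -1 = 5, A[0][2] + B[2][0] = 6 + 8 = 14) = -1 (attained at k = 0)
  C[0][1] = min over k of (A[0][0] + B[0][1] = -3 + 1 = -2, A[0][1] + B[1][1] = 6 + -2 = 4, A[0][2] + B[2][1] = 6 + 1 = 7) = -2 (attained at k = 0)
  C[0][2] = min over k of (A[0][0] + B[0][2] = -3 + 7 = 4, A[0][1] + B[1][2] = 6 + 5 = 11, A[0][2] + B[2][2] = 6 + 0 = 6) = 4 (attained at k = 0)
  C[1][0] = min over k of (A[1][0] + B[0][0] = 5 + 2 = 7, A[1][1] + B[1][0] = 7 + -1 = 6, A[1][2] + B[2][0] = 10 + 8 = 18) = 6 (attained at k = 1)
  C[1][1] = min over k of (A[1][0] + B[0][1] = 5 + 1 = 6, A[1][1] + B[1][1] = 7 + -2 = 5, A[1][2] + B[2][1] = 10 + 1 = 11) = 5 (attained at k = 1)
  C[1][2] = min over k of (A[1][0] + B[0][2] = 5 + 7 = 12, A[1][1] + B[1][2] = 7 + 5 = 12, A[1][2] + B[2][2] = 10 + 0 = 10) = 10 (attained at k = 2)
  C[2][0] = min over k of (A[2][0] + B[0][0] = 10 + 2 = 12, A[2][1] + B[1][0] = 9 + -1 = 8, A[2][2] + B[2][0] = -1 + 8 = 7) = 7 (attained at k = 2)
  C[2][1] = min over k of (A[2][0] + B[0][1] = 10 + 1 = 11, A[2][1] + B[1][1] = 9 + -2 = 7, A[2][2] + B[2][1] = -1 + 1 = 0) = 0 (attained at k = 2)
  C[2][2] = min over k of (A[2][0] + B[0][2] = 10 + 7 = 17, A[2][1] + B[1][2] = 9 + 5 = 14, A[2][2] + B[2][2] = -1 + 0 = -1) = -1 (attained at k = 2)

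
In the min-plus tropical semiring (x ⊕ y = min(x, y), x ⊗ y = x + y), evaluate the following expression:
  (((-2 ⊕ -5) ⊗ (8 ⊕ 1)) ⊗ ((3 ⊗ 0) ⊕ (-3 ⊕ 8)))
(((-2 ⊕ -5) ⊗ (8 ⊕ 1)) ⊗ ((3 ⊗ 0) ⊕ (-3 ⊕ 8))) = -7

Expand innermost to outermost. Recall ⊕ takes the minimum of its arguments and ⊗ takes their sum. Working out the expression (((-2 ⊕ -5) ⊗ (8 ⊕ 1)) ⊗ ((3 ⊗ 0) ⊕ (-3 ⊕ 8))) gives -7.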